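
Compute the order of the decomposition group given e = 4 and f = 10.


|D_P| = e * f
= 4 * 10
= 40

40


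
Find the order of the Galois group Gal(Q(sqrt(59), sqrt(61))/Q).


The 2 square roots of distinct primes are multiplicatively independent over Q,
so [K:Q] = 2^2 and Gal(K/Q) is isomorphic to (Z/2Z)^2.
|Gal| = 2^2 = 4

4


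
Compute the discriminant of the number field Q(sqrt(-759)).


For K = Q(sqrt(d)) with d squarefree: disc(K) = d if d = 1 mod 4, and disc(K) = 4d if d = 2 or 3 mod 4.
Here d = -759, and d mod 4 = 1.
d = 1 mod 4 (O_K = Z[(1+sqrt(d))/2]), so disc(K) = d = -759

-759


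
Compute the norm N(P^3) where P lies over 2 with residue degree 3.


N(P^a) = p^(a*f)
= 2^(3*3)
= 2^9
= 512

512


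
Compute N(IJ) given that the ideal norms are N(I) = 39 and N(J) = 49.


N(IJ) = N(I) * N(J)
= 39 * 49
= 1911

1911


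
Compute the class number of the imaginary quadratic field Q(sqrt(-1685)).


K = Q(sqrt(-1685)). d mod 4 = 3, so D = disc(K) = 4d = -6740
h(K) equals the number of primitive reduced positive-definite forms (a, b, c) = a*x^2 + b*x*y + c*y^2 with b^2 - 4ac = D,
where reduced means |b| <= a <= c, with b >= 0 whenever |b| = a or a = c, and primitive means gcd(a, b, c) = 1.
Reduced forces 3a^2 <= |D| = 6740, so 1 <= a <= 47; b must have the parity of D, and c = (b^2 - D)/(4a) must be an integer >= a.
Enumerate a = 1..47, b in [-a, a]:
  a=1: (1, 0, 1685)  [1]
  a=2: (2, 2, 843)  [1]
  a=3: (3, -2, 562), (3, 2, 562)  [2]
  a=4: none
  a=5: (5, 0, 337)  [1]
  a=6: (6, -2, 281), (6, 2, 281)  [2]
  a=7: (7, -6, 242), (7, 6, 242)  [2]
  a=8: none
  a=9: (9, -8, 189), (9, 8, 189)  [2]
  a=10: (10, 10, 171)  [1]
  a=11: (11, -6, 154), (11, 6, 154)  [2]
  a=12..13: none
  a=14: (14, -6, 121), (14, 6, 121)  [2]
  a=15: (15, -10, 114), (15, 10, 114)  [2]
  a=16: none
  a=17: (17, -14, 102), (17, 14, 102)  [2]
  a=18: (18, -10, 95), (18, 10, 95)  [2]
  a=19: (19, -10, 90), (19, 10, 90)  [2]
  a=20: none
  a=21: (21, -20, 85), (21, -8, 81), (21, 8, 81), (21, 20, 85)  [4]
  a=22: (22, -6, 77), (22, 6, 77)  [2]
  a=23..26: none
  a=27: (27, -8, 63), (27, 8, 63)  [2]
  a=28..29: none
  a=30: (30, -10, 57), (30, 10, 57)  [2]
  a=31: (31, -24, 59), (31, 24, 59)  [2]
  a=32: none
  a=33: (33, -28, 57), (33, -16, 53), (33, 16, 53), (33, 28, 57)  [4]
  a=34: (34, -14, 51), (34, 14, 51)  [2]
  a=35: (35, -20, 51), (35, 20, 51)  [2]
  a=36..37: none
  a=38: (38, -10, 45), (38, 10, 45)  [2]
  a=39..40: none
  a=41: (41, -36, 49), (41, 36, 49)  [2]
  a=42: (42, -34, 47), (42, -22, 43), (42, 22, 43), (42, 34, 47)  [4]
  a=43..47: none
Total reduced forms: 1 + 1 + 2 + 1 + 2 + 2 + 2 + 1 + 2 + 2 + 2 + 2 + 2 + 2 + 4 + 2 + 2 + 2 + 2 + 4 + 2 + 2 + 2 + 2 + 4 = 52
h = 52

52


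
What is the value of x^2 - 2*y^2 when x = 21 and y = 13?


x^2 - d*y^2
= 21^2 - 2*13^2
= 441 - 338
= 103

103


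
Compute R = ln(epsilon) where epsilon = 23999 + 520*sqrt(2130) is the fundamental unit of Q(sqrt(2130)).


epsilon = 23999 + 520*sqrt(2130)
= 47998.0000
R = ln(47998.0000)
= 10.7789

10.7789


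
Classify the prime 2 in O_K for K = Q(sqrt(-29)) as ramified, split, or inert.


K = Q(sqrt(-29)). Since d mod 4 = 3, disc(K) = -116.
Check p | disc: -116 mod 2 = 0.
p divides disc, so p ramifies: (p) = P^2 with e=2, f=1, g=1.
Therefore p is ramified.

ramified


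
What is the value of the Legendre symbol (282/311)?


p = 311 is prime, so compute (282/311) with the reciprocity algorithm (Jacobi-symbol steps: pull out 2s via (2/n), flip via reciprocity, reduce):
  pull out 2: (2/311) = +1  (since 311 mod 8 = 7)
  reciprocity: (141/311) -> +(311/141)
  reduce: (29/141)
  reciprocity: (29/141) -> +(141/29)
  reduce: (25/29)
  reciprocity: (25/29) -> +(29/25)
  reduce: (4/25)
  pull out 2: (2/25) = +1  (since 25 mod 8 = 1)
  pull out 2: (2/25) = +1  (since 25 mod 8 = 1)
  (1/25) = 1
Product of signs = 1
(282/311) = 1

1


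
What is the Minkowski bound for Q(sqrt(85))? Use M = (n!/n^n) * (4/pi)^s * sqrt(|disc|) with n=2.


d = 85, d mod 4 = 1, so disc(K) = d = 85; |disc(K)| = 85
Real quadratic field, so n = 2, s = r2 = 0, r1 = 2
M = (n!/n^n) * (4/pi)^s * sqrt(|disc(K)|) = (2!/2^2) * (4/pi)^0 * sqrt(85)
= 0.5 * 1.000000 * 9.219544
= 4.6098

4.6098


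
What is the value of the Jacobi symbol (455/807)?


Compute (455/807) via quadratic reciprocity:
  reciprocity: (455/807) -> -(807/455)
  reduce: (352/455)
  pull out 2: (2/455) = +1  (since 455 mod 8 = 7)
  pull out 2: (2/455) = +1  (since 455 mod 8 = 7)
  pull out 2: (2/455) = +1  (since 455 mod 8 = 7)
  pull out 2: (2/455) = +1  (since 455 mod 8 = 7)
  pull out 2: (2/455) = +1  (since 455 mod 8 = 7)
  reciprocity: (11/455) -> -(455/11)
  reduce: (4/11)
  pull out 2: (2/11) = -1  (since 11 mod 8 = 3)
  pull out 2: (2/11) = -1  (since 11 mod 8 = 3)
  (1/11) = 1
Product of signs = 1

1


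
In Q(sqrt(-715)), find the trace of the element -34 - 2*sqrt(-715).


Tr(a + b*sqrt(d)) = (a + b*sqrt(d)) + (a - b*sqrt(d)) = 2a
= 2 * (-34)
= -68

-68


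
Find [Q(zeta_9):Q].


The degree equals Euler's totient phi(9).
9 = 3^2
phi(9) = 6

6


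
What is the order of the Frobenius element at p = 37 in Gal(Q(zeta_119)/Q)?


The Frobenius at p in Gal(Q(zeta_n)/Q) = (Z/nZ)* is the class of p, so its order is ord_119(37), the smallest k >= 1 with 37^k = 1 mod 119.
n = 119 = 7 * 17, phi(119) = 96; the order divides phi(n).
Divisors of 96: 1, 2, 3, 4, 6, 8, 12, 16, 24, 32, 48, 96
Repeated squaring mod 119: 37^1 = 37, 37^2 = 60, 37^4 = 30, 37^8 = 67, 37^16 = 86, 37^32 = 18, 37^64 = 86
Test divisors in increasing order:
  k=1: 37^1 = 37 mod 119
  k=2: 37^2 = 60 mod 119
  k=3: 37^3 = 60 * 37 = 78 mod 119
  k=4: 37^4 = 30 mod 119
  k=6: 37^6 = 30 * 60 = 15 mod 119
  k=8: 37^8 = 67 mod 119
  k=12: 37^12 = 67 * 30 = 106 mod 119
  k=16: 37^16 = 86 mod 119
  k=24: 37^24 = 86 * 67 = 50 mod 119
  k=32: 37^32 = 18 mod 119
  k=48: 37^48 = 18 * 86 = 1 mod 119  <- first divisor giving 1
Order = 48

48


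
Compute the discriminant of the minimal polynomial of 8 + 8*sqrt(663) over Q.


The element 8 + 8*sqrt(663) has minimal polynomial:
x^2 - 16*x - 42368
Discriminant = (-16)^2 - 4*(-42368)
= 256 + 169472
= 169728

169728


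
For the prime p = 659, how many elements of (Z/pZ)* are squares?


For prime p, the number of non-zero quadratic residues is (p-1)/2.
= (659-1)/2
= 329

329


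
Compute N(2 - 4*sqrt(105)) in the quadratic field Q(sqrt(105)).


N(a + b*sqrt(d)) = a^2 - d*b^2
= (2)^2 - (105)*(-4)^2
= 4 - 1680
= -1676

-1676


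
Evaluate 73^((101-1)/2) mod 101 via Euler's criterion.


p = 101 is prime and the exponent is (p-1)/2 = 50, so by Euler's criterion 73^50 = (73/101) = +1 or -1 mod 101.
Compute by square-and-multiply:
  50 = 32 + 16 + 2 (binary 110010)
  Repeated squaring mod 101: 73^1 = 73, 73^2 = 77, 73^4 = 71, 73^8 = 92, 73^16 = 81, 73^32 = 97
  73^50 = 73^32 * 73^16 * 73^2 = 97 * 81 * 77 mod 101
    97 * 81 = 7857 = 80 mod 101
    80 * 77 = 6160 = 100 mod 101
  73^50 = 100 mod 101
Result 100 = p - 1 = -1 mod 101: 73 is a quadratic non-residue mod 101. As a residue in [0, p-1] the value is 100.
73^50 mod 101 = 100

100


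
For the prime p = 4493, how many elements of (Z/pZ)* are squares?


For prime p, the number of non-zero quadratic residues is (p-1)/2.
= (4493-1)/2
= 2246

2246


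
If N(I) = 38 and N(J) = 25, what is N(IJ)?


N(IJ) = N(I) * N(J)
= 38 * 25
= 950

950


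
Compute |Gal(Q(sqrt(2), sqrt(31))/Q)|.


The 2 square roots of distinct primes are multiplicatively independent over Q,
so [K:Q] = 2^2 and Gal(K/Q) is isomorphic to (Z/2Z)^2.
|Gal| = 2^2 = 4

4


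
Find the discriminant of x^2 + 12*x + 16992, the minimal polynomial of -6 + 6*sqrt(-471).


The element -6 + 6*sqrt(-471) has minimal polynomial:
x^2 + 12*x + 16992
Discriminant = (12)^2 - 4*(16992)
= 144 - 67968
= -67824

-67824


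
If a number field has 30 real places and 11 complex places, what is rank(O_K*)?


By Dirichlet's unit theorem:
rank = r1 + r2 - 1
= 30 + 11 - 1
= 40

40


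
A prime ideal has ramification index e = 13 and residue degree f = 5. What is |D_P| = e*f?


|D_P| = e * f
= 13 * 5
= 65

65


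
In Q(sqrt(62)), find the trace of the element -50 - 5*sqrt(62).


Tr(a + b*sqrt(d)) = (a + b*sqrt(d)) + (a - b*sqrt(d)) = 2a
= 2 * (-50)
= -100

-100


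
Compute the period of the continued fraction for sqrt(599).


Run the CF algorithm for sqrt(599).
a_0 = floor(sqrt(599)) = 24; set m_0=0, q_0=1.
Recurrence: m' = q*a - m,  q' = (d - m'^2)/q,  a' = floor((a_0 + m')/q').
  step 1: m=24, q=23, a=2
  step 2: m=22, q=5, a=9
  step 3: m=23, q=14, a=3
  step 4: m=19, q=17, a=2
  step 5: m=15, q=22, a=1
  step 6: m=7, q=25, a=1
  step 7: m=18, q=11, a=3
  step 8: m=15, q=34, a=1
  step 9: m=19, q=7, a=6
  step 10: m=23, q=10, a=4
  step 11: m=17, q=31, a=1
  step 12: m=14, q=13, a=2
  step 13: m=12, q=35, a=1
  step 14: m=23, q=2, a=23
  step 15: m=23, q=35, a=1
  step 16: m=12, q=13, a=2
  step 17: m=14, q=31, a=1
  step 18: m=17, q=10, a=4
  step 19: m=23, q=7, a=6
  step 20: m=19, q=34, a=1
  step 21: m=15, q=11, a=3
  step 22: m=18, q=25, a=1
  step 23: m=7, q=22, a=1
  step 24: m=15, q=17, a=2
  step 25: m=19, q=14, a=3
  step 26: m=23, q=5, a=9
  step 27: m=22, q=23, a=2
  step 28: m=24, q=1, a=48
a_28 = 2*a_0 = 48, so the period closes here.
sqrt(599) = [24; 2, 9, 3, 2, 1, 1, 3, 1, 6, 4, 1, 2, 1, 23, 1, 2, 1, 4, 6, 1, 3, 1, 1, 2, 3, 9, 2, 48]
Period length = 28

28


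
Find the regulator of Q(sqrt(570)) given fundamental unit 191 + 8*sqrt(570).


epsilon = 191 + 8*sqrt(570)
= 381.9974
R = ln(381.9974)
= 5.9454

5.9454


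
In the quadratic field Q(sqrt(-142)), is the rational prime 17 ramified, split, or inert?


K = Q(sqrt(-142)). Since d mod 4 = 2, disc(K) = -568.
Check p | disc: -568 mod 17 = 10.
p does not divide disc. Compute Legendre symbol (d/p):
11^((17-1)/2) mod 17 = -1
(d/p) = -1, so p is inert: (p) stays prime with e=1, f=2, g=1.
Therefore p is inert.

inert


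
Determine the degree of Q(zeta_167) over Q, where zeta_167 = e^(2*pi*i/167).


The degree equals Euler's totient phi(167).
167 = 167
phi(167) = 166

166


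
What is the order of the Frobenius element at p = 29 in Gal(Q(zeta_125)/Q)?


The Frobenius at p in Gal(Q(zeta_n)/Q) = (Z/nZ)* is the class of p, so its order is ord_125(29), the smallest k >= 1 with 29^k = 1 mod 125.
n = 125 = 5^3, phi(125) = 100; the order divides phi(n).
Divisors of 100: 1, 2, 4, 5, 10, 20, 25, 50, 100
Repeated squaring mod 125: 29^1 = 29, 29^2 = 91, 29^4 = 31, 29^8 = 86, 29^16 = 21, 29^32 = 66, 29^64 = 106
Test divisors in increasing order:
  k=1: 29^1 = 29 mod 125
  k=2: 29^2 = 91 mod 125
  k=4: 29^4 = 31 mod 125
  k=5: 29^5 = 31 * 29 = 24 mod 125
  k=10: 29^10 = 86 * 91 = 76 mod 125
  k=20: 29^20 = 21 * 31 = 26 mod 125
  k=25: 29^25 = 21 * 86 * 29 = 124 mod 125
  k=50: 29^50 = 66 * 21 * 91 = 1 mod 125  <- first divisor giving 1
Order = 50

50


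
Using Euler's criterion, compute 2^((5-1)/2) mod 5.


p = 5 is prime and the exponent is (p-1)/2 = 2, so by Euler's criterion 2^2 = (2/5) = +1 or -1 mod 5.
Compute by square-and-multiply:
  2 = 2 (binary 10)
  Repeated squaring mod 5: 2^1 = 2, 2^2 = 4
  2^2 = 4 mod 5
Result 4 = p - 1 = -1 mod 5: 2 is a quadratic non-residue mod 5. As a residue in [0, p-1] the value is 4.
2^2 mod 5 = 4

4


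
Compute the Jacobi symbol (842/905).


Compute (842/905) via quadratic reciprocity:
  pull out 2: (2/905) = +1  (since 905 mod 8 = 1)
  reciprocity: (421/905) -> +(905/421)
  reduce: (63/421)
  reciprocity: (63/421) -> +(421/63)
  reduce: (43/63)
  reciprocity: (43/63) -> -(63/43)
  reduce: (20/43)
  pull out 2: (2/43) = -1  (since 43 mod 8 = 3)
  pull out 2: (2/43) = -1  (since 43 mod 8 = 3)
  reciprocity: (5/43) -> +(43/5)
  reduce: (3/5)
  reciprocity: (3/5) -> +(5/3)
  reduce: (2/3)
  pull out 2: (2/3) = -1  (since 3 mod 8 = 3)
  (1/3) = 1
Product of signs = 1

1


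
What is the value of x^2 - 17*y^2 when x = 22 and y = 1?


x^2 - d*y^2
= 22^2 - 17*1^2
= 484 - 17
= 467

467


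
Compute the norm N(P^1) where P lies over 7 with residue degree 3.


N(P^a) = p^(a*f)
= 7^(1*3)
= 7^3
= 343

343


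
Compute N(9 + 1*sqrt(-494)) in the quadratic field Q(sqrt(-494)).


N(a + b*sqrt(d)) = a^2 - d*b^2
= (9)^2 - (-494)*(1)^2
= 81 + 494
= 575

575


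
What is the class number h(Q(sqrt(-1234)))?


K = Q(sqrt(-1234)). d mod 4 = 2, so D = disc(K) = 4d = -4936
h(K) equals the number of primitive reduced positive-definite forms (a, b, c) = a*x^2 + b*x*y + c*y^2 with b^2 - 4ac = D,
where reduced means |b| <= a <= c, with b >= 0 whenever |b| = a or a = c, and primitive means gcd(a, b, c) = 1.
Reduced forces 3a^2 <= |D| = 4936, so 1 <= a <= 40; b must have the parity of D, and c = (b^2 - D)/(4a) must be an integer >= a.
Enumerate a = 1..40, b in [-a, a]:
  a=1: (1, 0, 1234)  [1]
  a=2: (2, 0, 617)  [1]
  a=3..4: none
  a=5: (5, -2, 247), (5, 2, 247)  [2]
  a=6..9: none
  a=10: (10, -8, 125), (10, 8, 125)  [2]
  a=11: (11, -6, 113), (11, 6, 113)  [2]
  a=12: none
  a=13: (13, -2, 95), (13, 2, 95)  [2]
  a=14..18: none
  a=19: (19, -2, 65), (19, 2, 65)  [2]
  a=20..21: none
  a=22: (22, -16, 59), (22, 16, 59)  [2]
  a=23: (23, -20, 58), (23, 20, 58)  [2]
  a=24: none
  a=25: (25, -8, 50), (25, 8, 50)  [2]
  a=26: (26, -24, 53), (26, 24, 53)  [2]
  a=27..28: none
  a=29: (29, -20, 46), (29, 20, 46)  [2]
  a=30..37: none
  a=38: (38, -36, 41), (38, 36, 41)  [2]
  a=39..40: none
Total reduced forms: 1 + 1 + 2 + 2 + 2 + 2 + 2 + 2 + 2 + 2 + 2 + 2 + 2 = 24
h = 24

24


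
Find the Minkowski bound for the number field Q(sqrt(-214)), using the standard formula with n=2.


d = -214, d mod 4 = 2, so disc(K) = 4d = -856; |disc(K)| = 856
Imaginary quadratic field, so n = 2, s = r2 = 1, r1 = 0
M = (n!/n^n) * (4/pi)^s * sqrt(|disc(K)|) = (2!/2^2) * (4/pi)^1 * sqrt(856)
= 0.5 * 1.273240 * 29.257478
= 18.6259

18.6259


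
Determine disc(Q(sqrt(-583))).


For K = Q(sqrt(d)) with d squarefree: disc(K) = d if d = 1 mod 4, and disc(K) = 4d if d = 2 or 3 mod 4.
Here d = -583, and d mod 4 = 1.
d = 1 mod 4 (O_K = Z[(1+sqrt(d))/2]), so disc(K) = d = -583

-583


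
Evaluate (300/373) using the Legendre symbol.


p = 373 is prime, so compute (300/373) with the reciprocity algorithm (Jacobi-symbol steps: pull out 2s via (2/n), flip via reciprocity, reduce):
  pull out 2: (2/373) = -1  (since 373 mod 8 = 5)
  pull out 2: (2/373) = -1  (since 373 mod 8 = 5)
  reciprocity: (75/373) -> +(373/75)
  reduce: (73/75)
  reciprocity: (73/75) -> +(75/73)
  reduce: (2/73)
  pull out 2: (2/73) = +1  (since 73 mod 8 = 1)
  (1/73) = 1
Product of signs = 1
(300/373) = 1

1


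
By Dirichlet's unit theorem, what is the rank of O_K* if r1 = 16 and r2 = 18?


By Dirichlet's unit theorem:
rank = r1 + r2 - 1
= 16 + 18 - 1
= 33

33


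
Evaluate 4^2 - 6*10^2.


x^2 - d*y^2
= 4^2 - 6*10^2
= 16 - 600
= -584

-584


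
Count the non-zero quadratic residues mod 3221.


For prime p, the number of non-zero quadratic residues is (p-1)/2.
= (3221-1)/2
= 1610

1610


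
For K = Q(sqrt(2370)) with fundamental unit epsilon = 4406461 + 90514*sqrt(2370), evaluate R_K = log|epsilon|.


epsilon = 4406461 + 90514*sqrt(2370)
= 8.8129e+06
R = ln(8.8129e+06)
= 15.9917

15.9917


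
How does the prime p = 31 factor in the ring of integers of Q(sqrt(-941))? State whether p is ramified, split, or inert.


K = Q(sqrt(-941)). Since d mod 4 = 3, disc(K) = -3764.
Check p | disc: -3764 mod 31 = 18.
p does not divide disc. Compute Legendre symbol (d/p):
20^((31-1)/2) mod 31 = 1
(d/p) = 1, so p splits: (p) = P*P' with e=1, f=1, g=2.
Therefore p is split.

split


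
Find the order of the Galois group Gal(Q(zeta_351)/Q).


|Gal(Q(zeta_351)/Q)| = phi(351)
= 216

216


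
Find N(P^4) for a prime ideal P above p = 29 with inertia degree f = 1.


N(P^a) = p^(a*f)
= 29^(4*1)
= 29^4
= 707281

707281


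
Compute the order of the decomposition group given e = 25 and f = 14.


|D_P| = e * f
= 25 * 14
= 350

350


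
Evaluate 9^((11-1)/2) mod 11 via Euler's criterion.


p = 11 is prime and the exponent is (p-1)/2 = 5, so by Euler's criterion 9^5 = (9/11) = +1 or -1 mod 11.
Compute by square-and-multiply:
  5 = 4 + 1 (binary 101)
  Repeated squaring mod 11: 9^1 = 9, 9^2 = 4, 9^4 = 5
  9^5 = 9^4 * 9^1 = 5 * 9 mod 11
    5 * 9 = 45 = 1 mod 11
  9^5 = 1 mod 11
Result 1: 9 is a quadratic residue mod 11.
9^5 mod 11 = 1

1


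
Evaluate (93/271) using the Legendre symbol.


p = 271 is prime, so compute (93/271) with the reciprocity algorithm (Jacobi-symbol steps: pull out 2s via (2/n), flip via reciprocity, reduce):
  reciprocity: (93/271) -> +(271/93)
  reduce: (85/93)
  reciprocity: (85/93) -> +(93/85)
  reduce: (8/85)
  pull out 2: (2/85) = -1  (since 85 mod 8 = 5)
  pull out 2: (2/85) = -1  (since 85 mod 8 = 5)
  pull out 2: (2/85) = -1  (since 85 mod 8 = 5)
  (1/85) = 1
Product of signs = -1
(93/271) = -1

-1


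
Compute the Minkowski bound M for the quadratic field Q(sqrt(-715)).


d = -715, d mod 4 = 1, so disc(K) = d = -715; |disc(K)| = 715
Imaginary quadratic field, so n = 2, s = r2 = 1, r1 = 0
M = (n!/n^n) * (4/pi)^s * sqrt(|disc(K)|) = (2!/2^2) * (4/pi)^1 * sqrt(715)
= 0.5 * 1.273240 * 26.739484
= 17.0229

17.0229


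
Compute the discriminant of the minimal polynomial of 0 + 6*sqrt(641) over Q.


The element 0 + 6*sqrt(641) has minimal polynomial:
x^2 + 0*x - 23076
Discriminant = (0)^2 - 4*(-23076)
= 0 + 92304
= 92304

92304


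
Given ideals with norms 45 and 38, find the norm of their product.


N(IJ) = N(I) * N(J)
= 45 * 38
= 1710

1710


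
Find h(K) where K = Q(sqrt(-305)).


K = Q(sqrt(-305)). d mod 4 = 3, so D = disc(K) = 4d = -1220
h(K) equals the number of primitive reduced positive-definite forms (a, b, c) = a*x^2 + b*x*y + c*y^2 with b^2 - 4ac = D,
where reduced means |b| <= a <= c, with b >= 0 whenever |b| = a or a = c, and primitive means gcd(a, b, c) = 1.
Reduced forces 3a^2 <= |D| = 1220, so 1 <= a <= 20; b must have the parity of D, and c = (b^2 - D)/(4a) must be an integer >= a.
Enumerate a = 1..20, b in [-a, a]:
  a=1: (1, 0, 305)  [1]
  a=2: (2, 2, 153)  [1]
  a=3: (3, -2, 102), (3, 2, 102)  [2]
  a=4: none
  a=5: (5, 0, 61)  [1]
  a=6: (6, -2, 51), (6, 2, 51)  [2]
  a=7..8: none
  a=9: (9, -2, 34), (9, 2, 34)  [2]
  a=10: (10, 10, 33)  [1]
  a=11: (11, -10, 30), (11, 10, 30)  [2]
  a=12..14: none
  a=15: (15, -10, 22), (15, 10, 22)  [2]
  a=16: none
  a=17: (17, -2, 18), (17, 2, 18)  [2]
  a=18..20: none
Total reduced forms: 1 + 1 + 2 + 1 + 2 + 2 + 1 + 2 + 2 + 2 = 16
h = 16

16


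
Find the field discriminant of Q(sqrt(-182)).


For K = Q(sqrt(d)) with d squarefree: disc(K) = d if d = 1 mod 4, and disc(K) = 4d if d = 2 or 3 mod 4.
Here d = -182, and d mod 4 = 2.
d = 2 mod 4, not 1 (O_K = Z[sqrt(d)]), so disc(K) = 4d = 4 * (-182) = -728

-728


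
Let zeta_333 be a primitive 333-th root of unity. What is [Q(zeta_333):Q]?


The degree equals Euler's totient phi(333).
333 = 3^2 * 37
phi(333) = 216

216


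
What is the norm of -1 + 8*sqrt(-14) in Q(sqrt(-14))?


N(a + b*sqrt(d)) = a^2 - d*b^2
= (-1)^2 - (-14)*(8)^2
= 1 + 896
= 897

897


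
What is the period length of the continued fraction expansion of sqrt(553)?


Run the CF algorithm for sqrt(553).
a_0 = floor(sqrt(553)) = 23; set m_0=0, q_0=1.
Recurrence: m' = q*a - m,  q' = (d - m'^2)/q,  a' = floor((a_0 + m')/q').
  step 1: m=23, q=24, a=1
  step 2: m=1, q=23, a=1
  step 3: m=22, q=3, a=15
  step 4: m=23, q=8, a=5
  step 5: m=17, q=33, a=1
  step 6: m=16, q=9, a=4
  step 7: m=20, q=17, a=2
  step 8: m=14, q=21, a=1
  step 9: m=7, q=24, a=1
  step 10: m=17, q=11, a=3
  step 11: m=16, q=27, a=1
  step 12: m=11, q=16, a=2
  step 13: m=21, q=7, a=6
  step 14: m=21, q=16, a=2
  step 15: m=11, q=27, a=1
  step 16: m=16, q=11, a=3
  step 17: m=17, q=24, a=1
  step 18: m=7, q=21, a=1
  step 19: m=14, q=17, a=2
  step 20: m=20, q=9, a=4
  step 21: m=16, q=33, a=1
  step 22: m=17, q=8, a=5
  step 23: m=23, q=3, a=15
  step 24: m=22, q=23, a=1
  step 25: m=1, q=24, a=1
  step 26: m=23, q=1, a=46
a_26 = 2*a_0 = 46, so the period closes here.
sqrt(553) = [23; 1, 1, 15, 5, 1, 4, 2, 1, 1, 3, 1, 2, 6, 2, 1, 3, 1, 1, 2, 4, 1, 5, 15, 1, 1, 46]
Period length = 26

26


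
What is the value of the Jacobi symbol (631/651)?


Compute (631/651) via quadratic reciprocity:
  reciprocity: (631/651) -> -(651/631)
  reduce: (20/631)
  pull out 2: (2/631) = +1  (since 631 mod 8 = 7)
  pull out 2: (2/631) = +1  (since 631 mod 8 = 7)
  reciprocity: (5/631) -> +(631/5)
  reduce: (1/5)
  (1/5) = 1
Product of signs = -1

-1


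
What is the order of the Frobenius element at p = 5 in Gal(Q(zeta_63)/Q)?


The Frobenius at p in Gal(Q(zeta_n)/Q) = (Z/nZ)* is the class of p, so its order is ord_63(5), the smallest k >= 1 with 5^k = 1 mod 63.
n = 63 = 3^2 * 7, phi(63) = 36; the order divides phi(n).
Divisors of 36: 1, 2, 3, 4, 6, 9, 12, 18, 36
Repeated squaring mod 63: 5^1 = 5, 5^2 = 25, 5^4 = 58, 5^8 = 25, 5^16 = 58, 5^32 = 25
Test divisors in increasing order:
  k=1: 5^1 = 5 mod 63
  k=2: 5^2 = 25 mod 63
  k=3: 5^3 = 25 * 5 = 62 mod 63
  k=4: 5^4 = 58 mod 63
  k=6: 5^6 = 58 * 25 = 1 mod 63  <- first divisor giving 1
Order = 6

6


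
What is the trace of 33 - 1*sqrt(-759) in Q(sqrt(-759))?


Tr(a + b*sqrt(d)) = (a + b*sqrt(d)) + (a - b*sqrt(d)) = 2a
= 2 * (33)
= 66

66


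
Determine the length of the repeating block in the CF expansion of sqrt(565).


Run the CF algorithm for sqrt(565).
a_0 = floor(sqrt(565)) = 23; set m_0=0, q_0=1.
Recurrence: m' = q*a - m,  q' = (d - m'^2)/q,  a' = floor((a_0 + m')/q').
  step 1: m=23, q=36, a=1
  step 2: m=13, q=11, a=3
  step 3: m=20, q=15, a=2
  step 4: m=10, q=31, a=1
  step 5: m=21, q=4, a=11
  step 6: m=23, q=9, a=5
  step 7: m=22, q=9, a=5
  step 8: m=23, q=4, a=11
  step 9: m=21, q=31, a=1
  step 10: m=10, q=15, a=2
  step 11: m=20, q=11, a=3
  step 12: m=13, q=36, a=1
  step 13: m=23, q=1, a=46
a_13 = 2*a_0 = 46, so the period closes here.
sqrt(565) = [23; 1, 3, 2, 1, 11, 5, 5, 11, 1, 2, 3, 1, 46]
Period length = 13

13


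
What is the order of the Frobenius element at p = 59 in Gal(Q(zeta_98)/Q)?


The Frobenius at p in Gal(Q(zeta_n)/Q) = (Z/nZ)* is the class of p, so its order is ord_98(59), the smallest k >= 1 with 59^k = 1 mod 98.
n = 98 = 2 * 7^2, phi(98) = 42; the order divides phi(n).
Divisors of 42: 1, 2, 3, 6, 7, 14, 21, 42
Repeated squaring mod 98: 59^1 = 59, 59^2 = 51, 59^4 = 53, 59^8 = 65, 59^16 = 11, 59^32 = 23
Test divisors in increasing order:
  k=1: 59^1 = 59 mod 98
  k=2: 59^2 = 51 mod 98
  k=3: 59^3 = 51 * 59 = 69 mod 98
  k=6: 59^6 = 53 * 51 = 57 mod 98
  k=7: 59^7 = 53 * 51 * 59 = 31 mod 98
  k=14: 59^14 = 65 * 53 * 51 = 79 mod 98
  k=21: 59^21 = 11 * 53 * 59 = 97 mod 98
  k=42: 59^42 = 23 * 65 * 51 = 1 mod 98  <- first divisor giving 1
Order = 42

42


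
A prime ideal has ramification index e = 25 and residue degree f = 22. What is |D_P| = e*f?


|D_P| = e * f
= 25 * 22
= 550

550


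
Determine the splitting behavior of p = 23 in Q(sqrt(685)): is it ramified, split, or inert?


K = Q(sqrt(685)). Since d mod 4 = 1, disc(K) = 685.
Check p | disc: 685 mod 23 = 18.
p does not divide disc. Compute Legendre symbol (d/p):
18^((23-1)/2) mod 23 = 1
(d/p) = 1, so p splits: (p) = P*P' with e=1, f=1, g=2.
Therefore p is split.

split


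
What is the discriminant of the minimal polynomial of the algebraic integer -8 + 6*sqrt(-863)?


The element -8 + 6*sqrt(-863) has minimal polynomial:
x^2 + 16*x + 31132
Discriminant = (16)^2 - 4*(31132)
= 256 - 124528
= -124272

-124272


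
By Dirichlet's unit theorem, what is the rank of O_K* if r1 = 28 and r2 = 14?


By Dirichlet's unit theorem:
rank = r1 + r2 - 1
= 28 + 14 - 1
= 41

41


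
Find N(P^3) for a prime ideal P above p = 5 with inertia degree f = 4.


N(P^a) = p^(a*f)
= 5^(3*4)
= 5^12
= 244140625

244140625


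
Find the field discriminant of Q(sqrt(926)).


For K = Q(sqrt(d)) with d squarefree: disc(K) = d if d = 1 mod 4, and disc(K) = 4d if d = 2 or 3 mod 4.
Here d = 926, and d mod 4 = 2.
d = 2 mod 4, not 1 (O_K = Z[sqrt(d)]), so disc(K) = 4d = 4 * (926) = 3704

3704


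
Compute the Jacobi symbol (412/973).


Compute (412/973) via quadratic reciprocity:
  pull out 2: (2/973) = -1  (since 973 mod 8 = 5)
  pull out 2: (2/973) = -1  (since 973 mod 8 = 5)
  reciprocity: (103/973) -> +(973/103)
  reduce: (46/103)
  pull out 2: (2/103) = +1  (since 103 mod 8 = 7)
  reciprocity: (23/103) -> -(103/23)
  reduce: (11/23)
  reciprocity: (11/23) -> -(23/11)
  reduce: (1/11)
  (1/11) = 1
Product of signs = 1

1


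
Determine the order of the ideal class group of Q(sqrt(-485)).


K = Q(sqrt(-485)). d mod 4 = 3, so D = disc(K) = 4d = -1940
h(K) equals the number of primitive reduced positive-definite forms (a, b, c) = a*x^2 + b*x*y + c*y^2 with b^2 - 4ac = D,
where reduced means |b| <= a <= c, with b >= 0 whenever |b| = a or a = c, and primitive means gcd(a, b, c) = 1.
Reduced forces 3a^2 <= |D| = 1940, so 1 <= a <= 25; b must have the parity of D, and c = (b^2 - D)/(4a) must be an integer >= a.
Enumerate a = 1..25, b in [-a, a]:
  a=1: (1, 0, 485)  [1]
  a=2: (2, 2, 243)  [1]
  a=3: (3, -2, 162), (3, 2, 162)  [2]
  a=4: none
  a=5: (5, 0, 97)  [1]
  a=6: (6, -2, 81), (6, 2, 81)  [2]
  a=7..8: none
  a=9: (9, -2, 54), (9, 2, 54)  [2]
  a=10: (10, 10, 51)  [1]
  a=11..12: none
  a=13: (13, -6, 38), (13, 6, 38)  [2]
  a=14: none
  a=15: (15, -10, 34), (15, 10, 34)  [2]
  a=16: none
  a=17: (17, -10, 30), (17, 10, 30)  [2]
  a=18: (18, -2, 27), (18, 2, 27)  [2]
  a=19: (19, -6, 26), (19, 6, 26)  [2]
  a=20..25: none
Total reduced forms: 1 + 1 + 2 + 1 + 2 + 2 + 1 + 2 + 2 + 2 + 2 + 2 = 20
h = 20

20


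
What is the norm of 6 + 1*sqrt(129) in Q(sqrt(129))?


N(a + b*sqrt(d)) = a^2 - d*b^2
= (6)^2 - (129)*(1)^2
= 36 - 129
= -93

-93


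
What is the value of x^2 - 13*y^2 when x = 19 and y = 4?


x^2 - d*y^2
= 19^2 - 13*4^2
= 361 - 208
= 153

153


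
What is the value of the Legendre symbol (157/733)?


p = 733 is prime, so compute (157/733) with the reciprocity algorithm (Jacobi-symbol steps: pull out 2s via (2/n), flip via reciprocity, reduce):
  reciprocity: (157/733) -> +(733/157)
  reduce: (105/157)
  reciprocity: (105/157) -> +(157/105)
  reduce: (52/105)
  pull out 2: (2/105) = +1  (since 105 mod 8 = 1)
  pull out 2: (2/105) = +1  (since 105 mod 8 = 1)
  reciprocity: (13/105) -> +(105/13)
  reduce: (1/13)
  (1/13) = 1
Product of signs = 1
(157/733) = 1

1


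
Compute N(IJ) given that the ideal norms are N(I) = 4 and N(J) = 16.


N(IJ) = N(I) * N(J)
= 4 * 16
= 64

64


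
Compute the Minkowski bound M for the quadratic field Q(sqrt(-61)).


d = -61, d mod 4 = 3, so disc(K) = 4d = -244; |disc(K)| = 244
Imaginary quadratic field, so n = 2, s = r2 = 1, r1 = 0
M = (n!/n^n) * (4/pi)^s * sqrt(|disc(K)|) = (2!/2^2) * (4/pi)^1 * sqrt(244)
= 0.5 * 1.273240 * 15.620499
= 9.9443

9.9443


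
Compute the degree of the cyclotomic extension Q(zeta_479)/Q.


The degree equals Euler's totient phi(479).
479 = 479
phi(479) = 478

478


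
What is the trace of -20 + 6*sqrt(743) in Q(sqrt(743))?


Tr(a + b*sqrt(d)) = (a + b*sqrt(d)) + (a - b*sqrt(d)) = 2a
= 2 * (-20)
= -40

-40


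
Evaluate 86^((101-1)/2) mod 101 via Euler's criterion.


p = 101 is prime and the exponent is (p-1)/2 = 50, so by Euler's criterion 86^50 = (86/101) = +1 or -1 mod 101.
Compute by square-and-multiply:
  50 = 32 + 16 + 2 (binary 110010)
  Repeated squaring mod 101: 86^1 = 86, 86^2 = 23, 86^4 = 24, 86^8 = 71, 86^16 = 92, 86^32 = 81
  86^50 = 86^32 * 86^16 * 86^2 = 81 * 92 * 23 mod 101
    81 * 92 = 7452 = 79 mod 101
    79 * 23 = 1817 = 100 mod 101
  86^50 = 100 mod 101
Result 100 = p - 1 = -1 mod 101: 86 is a quadratic non-residue mod 101. As a residue in [0, p-1] the value is 100.
86^50 mod 101 = 100

100


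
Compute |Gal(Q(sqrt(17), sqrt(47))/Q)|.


The 2 square roots of distinct primes are multiplicatively independent over Q,
so [K:Q] = 2^2 and Gal(K/Q) is isomorphic to (Z/2Z)^2.
|Gal| = 2^2 = 4

4


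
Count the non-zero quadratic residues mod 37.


For prime p, the number of non-zero quadratic residues is (p-1)/2.
= (37-1)/2
= 18

18


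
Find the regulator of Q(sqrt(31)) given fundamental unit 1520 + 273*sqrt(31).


epsilon = 1520 + 273*sqrt(31)
= 3039.9997
R = ln(3039.9997)
= 8.0196

8.0196


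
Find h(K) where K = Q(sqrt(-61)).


K = Q(sqrt(-61)). d mod 4 = 3, so D = disc(K) = 4d = -244
h(K) equals the number of primitive reduced positive-definite forms (a, b, c) = a*x^2 + b*x*y + c*y^2 with b^2 - 4ac = D,
where reduced means |b| <= a <= c, with b >= 0 whenever |b| = a or a = c, and primitive means gcd(a, b, c) = 1.
Reduced forces 3a^2 <= |D| = 244, so 1 <= a <= 9; b must have the parity of D, and c = (b^2 - D)/(4a) must be an integer >= a.
Enumerate a = 1..9, b in [-a, a]:
  a=1: (1, 0, 61)  [1]
  a=2: (2, 2, 31)  [1]
  a=3..4: none
  a=5: (5, -4, 13), (5, 4, 13)  [2]
  a=6: none
  a=7: (7, -6, 10), (7, 6, 10)  [2]
  a=8..9: none
Total reduced forms: 1 + 1 + 2 + 2 = 6
h = 6

6


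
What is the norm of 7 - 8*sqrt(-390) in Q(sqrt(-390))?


N(a + b*sqrt(d)) = a^2 - d*b^2
= (7)^2 - (-390)*(-8)^2
= 49 + 24960
= 25009

25009


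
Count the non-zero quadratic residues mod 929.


For prime p, the number of non-zero quadratic residues is (p-1)/2.
= (929-1)/2
= 464

464


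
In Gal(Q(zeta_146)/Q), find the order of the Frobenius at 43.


The Frobenius at p in Gal(Q(zeta_n)/Q) = (Z/nZ)* is the class of p, so its order is ord_146(43), the smallest k >= 1 with 43^k = 1 mod 146.
n = 146 = 2 * 73, phi(146) = 72; the order divides phi(n).
Divisors of 72: 1, 2, 3, 4, 6, 8, 9, 12, 18, 24, 36, 72
Repeated squaring mod 146: 43^1 = 43, 43^2 = 97, 43^4 = 65, 43^8 = 137, 43^16 = 81, 43^32 = 137, 43^64 = 81
Test divisors in increasing order:
  k=1: 43^1 = 43 mod 146
  k=2: 43^2 = 97 mod 146
  k=3: 43^3 = 97 * 43 = 83 mod 146
  k=4: 43^4 = 65 mod 146
  k=6: 43^6 = 65 * 97 = 27 mod 146
  k=8: 43^8 = 137 mod 146
  k=9: 43^9 = 137 * 43 = 51 mod 146
  k=12: 43^12 = 137 * 65 = 145 mod 146
  k=18: 43^18 = 81 * 97 = 119 mod 146
  k=24: 43^24 = 81 * 137 = 1 mod 146  <- first divisor giving 1
Order = 24

24


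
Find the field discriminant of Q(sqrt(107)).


For K = Q(sqrt(d)) with d squarefree: disc(K) = d if d = 1 mod 4, and disc(K) = 4d if d = 2 or 3 mod 4.
Here d = 107, and d mod 4 = 3.
d = 3 mod 4, not 1 (O_K = Z[sqrt(d)]), so disc(K) = 4d = 4 * (107) = 428

428


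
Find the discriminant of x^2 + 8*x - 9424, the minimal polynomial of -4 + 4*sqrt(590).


The element -4 + 4*sqrt(590) has minimal polynomial:
x^2 + 8*x - 9424
Discriminant = (8)^2 - 4*(-9424)
= 64 + 37696
= 37760

37760


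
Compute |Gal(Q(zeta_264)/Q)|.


|Gal(Q(zeta_264)/Q)| = phi(264)
= 80

80


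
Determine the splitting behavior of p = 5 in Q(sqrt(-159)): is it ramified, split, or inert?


K = Q(sqrt(-159)). Since d mod 4 = 1, disc(K) = -159.
Check p | disc: -159 mod 5 = 1.
p does not divide disc. Compute Legendre symbol (d/p):
1^((5-1)/2) mod 5 = 1
(d/p) = 1, so p splits: (p) = P*P' with e=1, f=1, g=2.
Therefore p is split.

split


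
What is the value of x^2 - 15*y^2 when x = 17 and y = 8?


x^2 - d*y^2
= 17^2 - 15*8^2
= 289 - 960
= -671

-671


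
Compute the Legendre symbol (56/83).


p = 83 is prime, so compute (56/83) with the reciprocity algorithm (Jacobi-symbol steps: pull out 2s via (2/n), flip via reciprocity, reduce):
  pull out 2: (2/83) = -1  (since 83 mod 8 = 3)
  pull out 2: (2/83) = -1  (since 83 mod 8 = 3)
  pull out 2: (2/83) = -1  (since 83 mod 8 = 3)
  reciprocity: (7/83) -> -(83/7)
  reduce: (6/7)
  pull out 2: (2/7) = +1  (since 7 mod 8 = 7)
  reciprocity: (3/7) -> -(7/3)
  reduce: (1/3)
  (1/3) = 1
Product of signs = -1
(56/83) = -1

-1


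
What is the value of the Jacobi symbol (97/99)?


Compute (97/99) via quadratic reciprocity:
  reciprocity: (97/99) -> +(99/97)
  reduce: (2/97)
  pull out 2: (2/97) = +1  (since 97 mod 8 = 1)
  (1/97) = 1
Product of signs = 1

1


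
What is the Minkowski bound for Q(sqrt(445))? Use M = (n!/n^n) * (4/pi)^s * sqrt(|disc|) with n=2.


d = 445, d mod 4 = 1, so disc(K) = d = 445; |disc(K)| = 445
Real quadratic field, so n = 2, s = r2 = 0, r1 = 2
M = (n!/n^n) * (4/pi)^s * sqrt(|disc(K)|) = (2!/2^2) * (4/pi)^0 * sqrt(445)
= 0.5 * 1.000000 * 21.095023
= 10.5475

10.5475


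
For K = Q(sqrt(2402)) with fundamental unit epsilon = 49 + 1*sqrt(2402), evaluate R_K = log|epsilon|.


epsilon = 49 + 1*sqrt(2402)
= 98.0102
R = ln(98.0102)
= 4.5851

4.5851


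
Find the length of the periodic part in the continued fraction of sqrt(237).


Run the CF algorithm for sqrt(237).
a_0 = floor(sqrt(237)) = 15; set m_0=0, q_0=1.
Recurrence: m' = q*a - m,  q' = (d - m'^2)/q,  a' = floor((a_0 + m')/q').
  step 1: m=15, q=12, a=2
  step 2: m=9, q=13, a=1
  step 3: m=4, q=17, a=1
  step 4: m=13, q=4, a=7
  step 5: m=15, q=3, a=10
  step 6: m=15, q=4, a=7
  step 7: m=13, q=17, a=1
  step 8: m=4, q=13, a=1
  step 9: m=9, q=12, a=2
  step 10: m=15, q=1, a=30
a_10 = 2*a_0 = 30, so the period closes here.
sqrt(237) = [15; 2, 1, 1, 7, 10, 7, 1, 1, 2, 30]
Period length = 10

10


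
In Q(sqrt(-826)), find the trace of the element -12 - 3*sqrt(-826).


Tr(a + b*sqrt(d)) = (a + b*sqrt(d)) + (a - b*sqrt(d)) = 2a
= 2 * (-12)
= -24

-24


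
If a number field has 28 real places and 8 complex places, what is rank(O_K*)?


By Dirichlet's unit theorem:
rank = r1 + r2 - 1
= 28 + 8 - 1
= 35

35


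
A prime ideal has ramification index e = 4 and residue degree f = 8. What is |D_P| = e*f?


|D_P| = e * f
= 4 * 8
= 32

32


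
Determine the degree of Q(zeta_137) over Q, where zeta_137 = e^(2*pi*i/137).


The degree equals Euler's totient phi(137).
137 = 137
phi(137) = 136

136


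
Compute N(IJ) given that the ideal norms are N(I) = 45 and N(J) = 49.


N(IJ) = N(I) * N(J)
= 45 * 49
= 2205

2205


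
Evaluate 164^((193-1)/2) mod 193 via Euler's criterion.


p = 193 is prime and the exponent is (p-1)/2 = 96, so by Euler's criterion 164^96 = (164/193) = +1 or -1 mod 193.
Compute by square-and-multiply:
  96 = 64 + 32 (binary 1100000)
  Repeated squaring mod 193: 164^1 = 164, 164^2 = 69, 164^4 = 129, 164^8 = 43, 164^16 = 112, 164^32 = 192, 164^64 = 1
  164^96 = 164^64 * 164^32 = 1 * 192 mod 193
    1 * 192 = 192 = 192 mod 193
  164^96 = 192 mod 193
Result 192 = p - 1 = -1 mod 193: 164 is a quadratic non-residue mod 193. As a residue in [0, p-1] the value is 192.
164^96 mod 193 = 192

192


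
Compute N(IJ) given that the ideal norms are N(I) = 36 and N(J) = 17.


N(IJ) = N(I) * N(J)
= 36 * 17
= 612

612


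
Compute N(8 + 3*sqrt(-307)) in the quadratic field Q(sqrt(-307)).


N(a + b*sqrt(d)) = a^2 - d*b^2
= (8)^2 - (-307)*(3)^2
= 64 + 2763
= 2827

2827


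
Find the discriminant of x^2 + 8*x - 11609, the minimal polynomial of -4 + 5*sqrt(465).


The element -4 + 5*sqrt(465) has minimal polynomial:
x^2 + 8*x - 11609
Discriminant = (8)^2 - 4*(-11609)
= 64 + 46436
= 46500

46500


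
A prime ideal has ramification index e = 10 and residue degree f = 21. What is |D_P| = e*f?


|D_P| = e * f
= 10 * 21
= 210

210


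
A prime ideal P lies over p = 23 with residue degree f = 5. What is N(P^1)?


N(P^a) = p^(a*f)
= 23^(1*5)
= 23^5
= 6436343

6436343


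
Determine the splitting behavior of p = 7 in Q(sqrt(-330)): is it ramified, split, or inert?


K = Q(sqrt(-330)). Since d mod 4 = 2, disc(K) = -1320.
Check p | disc: -1320 mod 7 = 3.
p does not divide disc. Compute Legendre symbol (d/p):
6^((7-1)/2) mod 7 = -1
(d/p) = -1, so p is inert: (p) stays prime with e=1, f=2, g=1.
Therefore p is inert.

inert


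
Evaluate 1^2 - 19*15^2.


x^2 - d*y^2
= 1^2 - 19*15^2
= 1 - 4275
= -4274

-4274


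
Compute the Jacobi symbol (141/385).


Compute (141/385) via quadratic reciprocity:
  reciprocity: (141/385) -> +(385/141)
  reduce: (103/141)
  reciprocity: (103/141) -> +(141/103)
  reduce: (38/103)
  pull out 2: (2/103) = +1  (since 103 mod 8 = 7)
  reciprocity: (19/103) -> -(103/19)
  reduce: (8/19)
  pull out 2: (2/19) = -1  (since 19 mod 8 = 3)
  pull out 2: (2/19) = -1  (since 19 mod 8 = 3)
  pull out 2: (2/19) = -1  (since 19 mod 8 = 3)
  (1/19) = 1
Product of signs = 1

1


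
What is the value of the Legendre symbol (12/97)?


p = 97 is prime, so compute (12/97) with the reciprocity algorithm (Jacobi-symbol steps: pull out 2s via (2/n), flip via reciprocity, reduce):
  pull out 2: (2/97) = +1  (since 97 mod 8 = 1)
  pull out 2: (2/97) = +1  (since 97 mod 8 = 1)
  reciprocity: (3/97) -> +(97/3)
  reduce: (1/3)
  (1/3) = 1
Product of signs = 1
(12/97) = 1

1


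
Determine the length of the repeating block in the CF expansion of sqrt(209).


Run the CF algorithm for sqrt(209).
a_0 = floor(sqrt(209)) = 14; set m_0=0, q_0=1.
Recurrence: m' = q*a - m,  q' = (d - m'^2)/q,  a' = floor((a_0 + m')/q').
  step 1: m=14, q=13, a=2
  step 2: m=12, q=5, a=5
  step 3: m=13, q=8, a=3
  step 4: m=11, q=11, a=2
  step 5: m=11, q=8, a=3
  step 6: m=13, q=5, a=5
  step 7: m=12, q=13, a=2
  step 8: m=14, q=1, a=28
a_8 = 2*a_0 = 28, so the period closes here.
sqrt(209) = [14; 2, 5, 3, 2, 3, 5, 2, 28]
Period length = 8

8


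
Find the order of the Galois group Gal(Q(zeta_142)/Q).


|Gal(Q(zeta_142)/Q)| = phi(142)
= 70

70


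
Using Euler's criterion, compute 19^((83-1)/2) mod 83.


p = 83 is prime and the exponent is (p-1)/2 = 41, so by Euler's criterion 19^41 = (19/83) = +1 or -1 mod 83.
Compute by square-and-multiply:
  41 = 32 + 8 + 1 (binary 101001)
  Repeated squaring mod 83: 19^1 = 19, 19^2 = 29, 19^4 = 11, 19^8 = 38, 19^16 = 33, 19^32 = 10
  19^41 = 19^32 * 19^8 * 19^1 = 10 * 38 * 19 mod 83
    10 * 38 = 380 = 48 mod 83
    48 * 19 = 912 = 82 mod 83
  19^41 = 82 mod 83
Result 82 = p - 1 = -1 mod 83: 19 is a quadratic non-residue mod 83. As a residue in [0, p-1] the value is 82.
19^41 mod 83 = 82

82


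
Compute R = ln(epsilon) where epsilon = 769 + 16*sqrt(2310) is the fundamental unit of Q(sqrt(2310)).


epsilon = 769 + 16*sqrt(2310)
= 1537.9993
R = ln(1537.9993)
= 7.3382

7.3382


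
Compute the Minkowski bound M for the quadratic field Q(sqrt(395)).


d = 395, d mod 4 = 3, so disc(K) = 4d = 1580; |disc(K)| = 1580
Real quadratic field, so n = 2, s = r2 = 0, r1 = 2
M = (n!/n^n) * (4/pi)^s * sqrt(|disc(K)|) = (2!/2^2) * (4/pi)^0 * sqrt(1580)
= 0.5 * 1.000000 * 39.749214
= 19.8746

19.8746


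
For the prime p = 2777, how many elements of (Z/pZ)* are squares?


For prime p, the number of non-zero quadratic residues is (p-1)/2.
= (2777-1)/2
= 1388

1388


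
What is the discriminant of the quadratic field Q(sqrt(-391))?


For K = Q(sqrt(d)) with d squarefree: disc(K) = d if d = 1 mod 4, and disc(K) = 4d if d = 2 or 3 mod 4.
Here d = -391, and d mod 4 = 1.
d = 1 mod 4 (O_K = Z[(1+sqrt(d))/2]), so disc(K) = d = -391

-391


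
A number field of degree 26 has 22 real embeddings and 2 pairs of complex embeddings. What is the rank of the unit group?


By Dirichlet's unit theorem:
rank = r1 + r2 - 1
= 22 + 2 - 1
= 23

23


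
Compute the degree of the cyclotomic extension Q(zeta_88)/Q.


The degree equals Euler's totient phi(88).
88 = 2^3 * 11
phi(88) = 40

40


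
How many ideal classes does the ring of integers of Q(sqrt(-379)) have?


K = Q(sqrt(-379)). d mod 4 = 1, so D = disc(K) = d = -379
h(K) equals the number of primitive reduced positive-definite forms (a, b, c) = a*x^2 + b*x*y + c*y^2 with b^2 - 4ac = D,
where reduced means |b| <= a <= c, with b >= 0 whenever |b| = a or a = c, and primitive means gcd(a, b, c) = 1.
Reduced forces 3a^2 <= |D| = 379, so 1 <= a <= 11; b must have the parity of D, and c = (b^2 - D)/(4a) must be an integer >= a.
Enumerate a = 1..11, b in [-a, a]:
  a=1: (1, 1, 95)  [1]
  a=2..4: none
  a=5: (5, -1, 19), (5, 1, 19)  [2]
  a=6..11: none
Total reduced forms: 1 + 2 = 3
h = 3

3


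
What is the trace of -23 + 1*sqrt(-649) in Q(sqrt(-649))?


Tr(a + b*sqrt(d)) = (a + b*sqrt(d)) + (a - b*sqrt(d)) = 2a
= 2 * (-23)
= -46

-46
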